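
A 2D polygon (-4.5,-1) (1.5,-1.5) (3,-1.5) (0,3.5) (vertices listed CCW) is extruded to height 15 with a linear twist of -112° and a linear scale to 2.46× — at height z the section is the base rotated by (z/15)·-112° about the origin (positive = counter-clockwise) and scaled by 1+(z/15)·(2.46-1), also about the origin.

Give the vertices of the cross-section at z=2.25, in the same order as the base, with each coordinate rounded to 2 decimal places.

t = z/height = 2.25/15 = 0.15
s = 1 + (scale-1)·z/height = 1 + (2.46-1)·2.25/15 = 1.219000
θ = twist·z/height = -112°·2.25/15 = -16.8000° = -0.293215 rad
cos θ = 0.957319, sin θ = -0.289032 (intermediates below are computed at full precision and shown rounded to 5 d.p.)
v1: (-4.5,-1) → rotate → (-4.59697,0.34332) → ×s → (-5.60371,0.41851) → (-5.60,0.42)
v2: (1.5,-1.5) → rotate → (1.00243,-1.86953) → ×s → (1.22196,-2.27895) → (1.22,-2.28)
v3: (3,-1.5) → rotate → (2.43841,-2.30307) → ×s → (2.97242,-2.80745) → (2.97,-2.81)
v4: (0,3.5) → rotate → (1.01161,3.35062) → ×s → (1.23315,4.08440) → (1.23,4.08)

Cross-section at z=2.25: (-5.60,0.42) (1.22,-2.28) (2.97,-2.81) (1.23,4.08)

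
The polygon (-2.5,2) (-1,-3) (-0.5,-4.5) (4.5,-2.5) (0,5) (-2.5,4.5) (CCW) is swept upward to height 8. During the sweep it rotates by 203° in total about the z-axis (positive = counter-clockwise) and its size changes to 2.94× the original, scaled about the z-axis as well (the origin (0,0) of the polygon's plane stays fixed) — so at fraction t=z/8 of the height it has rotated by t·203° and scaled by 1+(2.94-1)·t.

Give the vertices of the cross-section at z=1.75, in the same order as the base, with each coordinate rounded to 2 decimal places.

t = z/height = 1.75/8 = 0.21875
s = 1 + (scale-1)·z/height = 1 + (2.94-1)·1.75/8 = 1.424375
θ = twist·z/height = 203°·1.75/8 = 44.4063° = 0.775035 rad
cos θ = 0.714396, sin θ = 0.699741 (intermediates below are computed at full precision and shown rounded to 5 d.p.)
v1: (-2.5,2) → rotate → (-3.18547,-0.32056) → ×s → (-4.53731,-0.45660) → (-4.54,-0.46)
v2: (-1,-3) → rotate → (1.38483,-2.84293) → ×s → (1.97251,-4.04940) → (1.97,-4.05)
v3: (-0.5,-4.5) → rotate → (2.79164,-3.56465) → ×s → (3.97634,-5.07740) → (3.98,-5.08)
v4: (4.5,-2.5) → rotate → (4.96414,1.36284) → ×s → (7.07079,1.94120) → (7.07,1.94)
v5: (0,5) → rotate → (-3.49871,3.57198) → ×s → (-4.98347,5.08784) → (-4.98,5.09)
v6: (-2.5,4.5) → rotate → (-4.93483,1.46543) → ×s → (-7.02904,2.08732) → (-7.03,2.09)

Cross-section at z=1.75: (-4.54,-0.46) (1.97,-4.05) (3.98,-5.08) (7.07,1.94) (-4.98,5.09) (-7.03,2.09)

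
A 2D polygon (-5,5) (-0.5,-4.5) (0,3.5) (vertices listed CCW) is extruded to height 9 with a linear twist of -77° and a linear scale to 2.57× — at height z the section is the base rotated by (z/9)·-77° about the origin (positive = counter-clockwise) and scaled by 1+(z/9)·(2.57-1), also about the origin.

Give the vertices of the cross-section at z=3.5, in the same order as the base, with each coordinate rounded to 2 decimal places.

t = z/height = 3.5/9 = 0.388889
s = 1 + (scale-1)·z/height = 1 + (2.57-1)·3.5/9 = 1.610556
θ = twist·z/height = -77°·3.5/9 = -29.9444° = -0.522629 rad
cos θ = 0.866510, sin θ = -0.499160 (intermediates below are computed at full precision and shown rounded to 5 d.p.)
v1: (-5,5) → rotate → (-1.83675,6.82835) → ×s → (-2.95819,10.99744) → (-2.96,11.00)
v2: (-0.5,-4.5) → rotate → (-2.67948,-3.64971) → ×s → (-4.31544,-5.87807) → (-4.32,-5.88)
v3: (0,3.5) → rotate → (1.74706,3.03278) → ×s → (2.81374,4.88447) → (2.81,4.88)

Cross-section at z=3.5: (-2.96,11.00) (-4.32,-5.88) (2.81,4.88)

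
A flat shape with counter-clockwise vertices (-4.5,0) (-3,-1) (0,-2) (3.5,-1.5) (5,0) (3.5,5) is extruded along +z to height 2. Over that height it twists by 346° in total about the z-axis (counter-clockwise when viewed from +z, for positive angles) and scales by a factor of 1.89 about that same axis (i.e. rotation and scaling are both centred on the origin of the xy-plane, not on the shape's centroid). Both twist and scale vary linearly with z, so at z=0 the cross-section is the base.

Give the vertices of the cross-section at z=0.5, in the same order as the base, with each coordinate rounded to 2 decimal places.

Cross-section at z=0.5: (-0.34,-5.49) (1.00,-3.74) (2.44,-0.15) (2.09,4.16) (0.37,6.10) (-5.84,4.64)

t = z/height = 0.5/2 = 0.25
s = 1 + (scale-1)·z/height = 1 + (1.89-1)·0.5/2 = 1.222500
θ = twist·z/height = 346°·0.5/2 = 86.5000° = 1.509710 rad
cos θ = 0.061049, sin θ = 0.998135 (intermediates below are computed at full precision and shown rounded to 5 d.p.)
v1: (-4.5,0) → rotate → (-0.27472,-4.49161) → ×s → (-0.33584,-5.49099) → (-0.34,-5.49)
v2: (-3,-1) → rotate → (0.81499,-3.05545) → ×s → (0.99632,-3.73529) → (1.00,-3.74)
v3: (0,-2) → rotate → (1.99627,-0.12210) → ×s → (2.44044,-0.14926) → (2.44,-0.15)
v4: (3.5,-1.5) → rotate → (1.71087,3.40190) → ×s → (2.09154,4.15882) → (2.09,4.16)
v5: (5,0) → rotate → (0.30524,4.99067) → ×s → (0.37316,6.10110) → (0.37,6.10)
v6: (3.5,5) → rotate → (-4.77700,3.79871) → ×s → (-5.83989,4.64393) → (-5.84,4.64)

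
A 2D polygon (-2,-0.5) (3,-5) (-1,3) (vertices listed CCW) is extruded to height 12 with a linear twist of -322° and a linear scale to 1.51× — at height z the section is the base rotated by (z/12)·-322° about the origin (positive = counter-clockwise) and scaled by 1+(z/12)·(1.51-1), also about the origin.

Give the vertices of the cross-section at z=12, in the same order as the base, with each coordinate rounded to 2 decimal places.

t = z/height = 12/12 = 1
s = 1 + (scale-1)·z/height = 1 + (1.51-1)·12/12 = 1.510000
θ = twist·z/height = -322°·12/12 = -322.0000° = -5.619960 rad
cos θ = 0.788011, sin θ = 0.615661 (intermediates below are computed at full precision and shown rounded to 5 d.p.)
v1: (-2,-0.5) → rotate → (-1.26819,-1.62533) → ×s → (-1.91497,-2.45425) → (-1.91,-2.45)
v2: (3,-5) → rotate → (5.44234,-2.09307) → ×s → (8.21793,-3.16053) → (8.22,-3.16)
v3: (-1,3) → rotate → (-2.63500,1.74837) → ×s → (-3.97884,2.64004) → (-3.98,2.64)

Cross-section at z=12: (-1.91,-2.45) (8.22,-3.16) (-3.98,2.64)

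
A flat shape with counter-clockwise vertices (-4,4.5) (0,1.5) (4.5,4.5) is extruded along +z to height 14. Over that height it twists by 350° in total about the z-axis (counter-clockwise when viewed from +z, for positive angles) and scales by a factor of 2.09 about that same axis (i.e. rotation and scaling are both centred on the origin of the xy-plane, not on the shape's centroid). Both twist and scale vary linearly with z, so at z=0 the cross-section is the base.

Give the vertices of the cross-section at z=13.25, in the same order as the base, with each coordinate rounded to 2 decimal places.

Cross-section at z=13.25: (-2.73,11.92) (1.47,2.67) (12.41,3.62)

t = z/height = 13.25/14 = 0.946429
s = 1 + (scale-1)·z/height = 1 + (2.09-1)·13.25/14 = 2.031607
θ = twist·z/height = 350°·13.25/14 = 331.2500° = 5.781403 rad
cos θ = 0.876727, sin θ = -0.480989 (intermediates below are computed at full precision and shown rounded to 5 d.p.)
v1: (-4,4.5) → rotate → (-1.34246,5.86923) → ×s → (-2.72735,11.92396) → (-2.73,11.92)
v2: (0,1.5) → rotate → (0.72148,1.31509) → ×s → (1.46577,2.67175) → (1.47,2.67)
v3: (4.5,4.5) → rotate → (6.10972,1.78082) → ×s → (12.41255,3.61793) → (12.41,3.62)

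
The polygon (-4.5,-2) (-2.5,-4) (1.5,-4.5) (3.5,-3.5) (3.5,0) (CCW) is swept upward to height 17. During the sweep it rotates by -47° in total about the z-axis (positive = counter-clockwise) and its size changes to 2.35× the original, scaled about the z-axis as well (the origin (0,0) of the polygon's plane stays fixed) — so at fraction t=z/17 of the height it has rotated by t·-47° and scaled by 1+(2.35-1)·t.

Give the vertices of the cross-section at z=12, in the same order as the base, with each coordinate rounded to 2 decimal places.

t = z/height = 12/17 = 0.705882
s = 1 + (scale-1)·z/height = 1 + (2.35-1)·12/17 = 1.952941
θ = twist·z/height = -47°·12/17 = -33.1765° = -0.579039 rad
cos θ = 0.836989, sin θ = -0.547220 (intermediates below are computed at full precision and shown rounded to 5 d.p.)
v1: (-4.5,-2) → rotate → (-4.86089,0.78851) → ×s → (-9.49303,1.53991) → (-9.49,1.54)
v2: (-2.5,-4) → rotate → (-4.28135,-1.97991) → ×s → (-8.36123,-3.86664) → (-8.36,-3.87)
v3: (1.5,-4.5) → rotate → (-1.20700,-4.58728) → ×s → (-2.35721,-8.95869) → (-2.36,-8.96)
v4: (3.5,-3.5) → rotate → (1.01419,-4.84473) → ×s → (1.98066,-9.46147) → (1.98,-9.46)
v5: (3.5,0) → rotate → (2.92946,-1.91527) → ×s → (5.72107,-3.74041) → (5.72,-3.74)

Cross-section at z=12: (-9.49,1.54) (-8.36,-3.87) (-2.36,-8.96) (1.98,-9.46) (5.72,-3.74)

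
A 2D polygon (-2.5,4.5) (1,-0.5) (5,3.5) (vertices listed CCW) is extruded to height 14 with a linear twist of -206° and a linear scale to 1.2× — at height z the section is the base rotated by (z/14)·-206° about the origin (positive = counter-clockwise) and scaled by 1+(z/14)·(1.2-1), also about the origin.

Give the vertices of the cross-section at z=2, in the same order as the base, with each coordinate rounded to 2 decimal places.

Cross-section at z=2: (0.03,5.29) (0.64,-0.95) (6.25,0.61)

t = z/height = 2/14 = 0.142857
s = 1 + (scale-1)·z/height = 1 + (1.2-1)·2/14 = 1.028571
θ = twist·z/height = -206°·2/14 = -29.4286° = -0.513625 rad
cos θ = 0.870969, sin θ = -0.491338 (intermediates below are computed at full precision and shown rounded to 5 d.p.)
v1: (-2.5,4.5) → rotate → (0.03360,5.14771) → ×s → (0.03456,5.29478) → (0.03,5.29)
v2: (1,-0.5) → rotate → (0.62530,-0.92682) → ×s → (0.64317,-0.95330) → (0.64,-0.95)
v3: (5,3.5) → rotate → (6.07453,0.59170) → ×s → (6.24809,0.60861) → (6.25,0.61)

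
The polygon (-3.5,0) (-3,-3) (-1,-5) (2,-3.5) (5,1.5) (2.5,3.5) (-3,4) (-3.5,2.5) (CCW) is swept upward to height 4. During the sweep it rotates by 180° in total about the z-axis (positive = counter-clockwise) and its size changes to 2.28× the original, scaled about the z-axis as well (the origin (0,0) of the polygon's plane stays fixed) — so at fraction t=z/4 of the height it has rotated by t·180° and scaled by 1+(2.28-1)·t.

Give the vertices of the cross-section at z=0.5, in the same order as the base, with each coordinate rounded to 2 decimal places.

t = z/height = 0.5/4 = 0.125
s = 1 + (scale-1)·z/height = 1 + (2.28-1)·0.5/4 = 1.160000
θ = twist·z/height = 180°·0.5/4 = 22.5000° = 0.392699 rad
cos θ = 0.923880, sin θ = 0.382683 (intermediates below are computed at full precision and shown rounded to 5 d.p.)
v1: (-3.5,0) → rotate → (-3.23358,-1.33939) → ×s → (-3.75095,-1.55369) → (-3.75,-1.55)
v2: (-3,-3) → rotate → (-1.62359,-3.91969) → ×s → (-1.88336,-4.54684) → (-1.88,-4.55)
v3: (-1,-5) → rotate → (0.98954,-5.00208) → ×s → (1.14786,-5.80241) → (1.15,-5.80)
v4: (2,-3.5) → rotate → (3.18715,-2.46821) → ×s → (3.69710,-2.86313) → (3.70,-2.86)
v5: (5,1.5) → rotate → (4.04537,3.29924) → ×s → (4.69263,3.82711) → (4.69,3.83)
v6: (2.5,3.5) → rotate → (0.97031,4.19029) → ×s → (1.12556,4.86073) → (1.13,4.86)
v7: (-3,4) → rotate → (-4.30237,2.54747) → ×s → (-4.99075,2.95506) → (-4.99,2.96)
v8: (-3.5,2.5) → rotate → (-4.19029,0.97031) → ×s → (-4.86073,1.12556) → (-4.86,1.13)

Cross-section at z=0.5: (-3.75,-1.55) (-1.88,-4.55) (1.15,-5.80) (3.70,-2.86) (4.69,3.83) (1.13,4.86) (-4.99,2.96) (-4.86,1.13)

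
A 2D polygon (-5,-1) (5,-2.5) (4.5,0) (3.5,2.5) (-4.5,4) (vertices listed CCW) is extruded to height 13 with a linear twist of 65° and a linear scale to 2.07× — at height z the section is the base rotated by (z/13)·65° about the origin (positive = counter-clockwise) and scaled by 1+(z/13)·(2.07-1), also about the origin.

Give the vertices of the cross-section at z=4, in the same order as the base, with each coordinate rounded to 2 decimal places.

t = z/height = 4/13 = 0.307692
s = 1 + (scale-1)·z/height = 1 + (2.07-1)·4/13 = 1.329231
θ = twist·z/height = 65°·4/13 = 20.0000° = 0.349066 rad
cos θ = 0.939693, sin θ = 0.342020 (intermediates below are computed at full precision and shown rounded to 5 d.p.)
v1: (-5,-1) → rotate → (-4.35644,-2.64979) → ×s → (-5.79072,-3.52219) → (-5.79,-3.52)
v2: (5,-2.5) → rotate → (5.55351,-0.63913) → ×s → (7.38190,-0.84955) → (7.38,-0.85)
v3: (4.5,0) → rotate → (4.22862,1.53909) → ×s → (5.62081,2.04581) → (5.62,2.05)
v4: (3.5,2.5) → rotate → (2.43387,3.54630) → ×s → (3.23518,4.71385) → (3.24,4.71)
v5: (-4.5,4) → rotate → (-5.59670,2.21968) → ×s → (-7.43930,2.95047) → (-7.44,2.95)

Cross-section at z=4: (-5.79,-3.52) (7.38,-0.85) (5.62,2.05) (3.24,4.71) (-7.44,2.95)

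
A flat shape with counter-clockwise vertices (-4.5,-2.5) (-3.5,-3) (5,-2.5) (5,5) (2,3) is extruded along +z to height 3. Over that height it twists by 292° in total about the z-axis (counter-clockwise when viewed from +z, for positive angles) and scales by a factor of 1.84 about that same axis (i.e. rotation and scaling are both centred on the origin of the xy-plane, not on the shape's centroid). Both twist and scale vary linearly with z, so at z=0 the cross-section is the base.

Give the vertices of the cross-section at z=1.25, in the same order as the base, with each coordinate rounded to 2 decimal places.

Cross-section at z=1.25: (6.06,-3.40) (5.93,-1.90) (-0.67,7.52) (-9.29,2.20) (-4.86,0.17)

t = z/height = 1.25/3 = 0.416667
s = 1 + (scale-1)·z/height = 1 + (1.84-1)·1.25/3 = 1.350000
θ = twist·z/height = 292°·1.25/3 = 121.6667° = 2.123484 rad
cos θ = -0.524977, sin θ = 0.851117 (intermediates below are computed at full precision and shown rounded to 5 d.p.)
v1: (-4.5,-2.5) → rotate → (4.49019,-2.51758) → ×s → (6.06175,-3.39874) → (6.06,-3.40)
v2: (-3.5,-3) → rotate → (4.39077,-1.40398) → ×s → (5.92754,-1.89537) → (5.93,-1.90)
v3: (5,-2.5) → rotate → (-0.49709,5.56802) → ×s → (-0.67107,7.51683) → (-0.67,7.52)
v4: (5,5) → rotate → (-6.88047,1.63070) → ×s → (-9.28863,2.20145) → (-9.29,2.20)
v5: (2,3) → rotate → (-3.60330,0.12730) → ×s → (-4.86446,0.17186) → (-4.86,0.17)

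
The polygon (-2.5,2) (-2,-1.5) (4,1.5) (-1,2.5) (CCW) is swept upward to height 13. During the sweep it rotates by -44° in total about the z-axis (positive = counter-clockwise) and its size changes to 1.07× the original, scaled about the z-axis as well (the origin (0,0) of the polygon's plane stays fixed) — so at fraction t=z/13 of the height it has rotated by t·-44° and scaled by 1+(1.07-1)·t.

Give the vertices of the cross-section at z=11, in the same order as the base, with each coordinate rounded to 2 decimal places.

Cross-section at z=11: (-0.83,3.29) (-2.65,0.02) (4.33,-1.30) (0.76,2.75)

t = z/height = 11/13 = 0.846154
s = 1 + (scale-1)·z/height = 1 + (1.07-1)·11/13 = 1.059231
θ = twist·z/height = -44°·11/13 = -37.2308° = -0.649800 rad
cos θ = 0.796205, sin θ = -0.605027 (intermediates below are computed at full precision and shown rounded to 5 d.p.)
v1: (-2.5,2) → rotate → (-0.78046,3.10498) → ×s → (-0.82669,3.28889) → (-0.83,3.29)
v2: (-2,-1.5) → rotate → (-2.49995,0.01575) → ×s → (-2.64802,0.01668) → (-2.65,0.02)
v3: (4,1.5) → rotate → (4.09236,-1.22580) → ×s → (4.33475,-1.29840) → (4.33,-1.30)
v4: (-1,2.5) → rotate → (0.71636,2.59554) → ×s → (0.75879,2.74928) → (0.76,2.75)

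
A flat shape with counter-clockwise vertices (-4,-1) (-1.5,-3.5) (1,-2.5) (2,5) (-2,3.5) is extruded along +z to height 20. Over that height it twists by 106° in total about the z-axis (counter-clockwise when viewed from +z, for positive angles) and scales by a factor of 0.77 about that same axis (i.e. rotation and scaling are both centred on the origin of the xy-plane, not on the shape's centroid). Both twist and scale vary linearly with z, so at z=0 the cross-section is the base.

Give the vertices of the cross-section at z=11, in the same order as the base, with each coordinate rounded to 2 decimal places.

t = z/height = 11/20 = 0.55
s = 1 + (scale-1)·z/height = 1 + (0.77-1)·11/20 = 0.873500
θ = twist·z/height = 106°·11/20 = 58.3000° = 1.017527 rad
cos θ = 0.525472, sin θ = 0.850811 (intermediates below are computed at full precision and shown rounded to 5 d.p.)
v1: (-4,-1) → rotate → (-1.25108,-3.92872) → ×s → (-1.09281,-3.43173) → (-1.09,-3.43)
v2: (-1.5,-3.5) → rotate → (2.18963,-3.11537) → ×s → (1.91264,-2.72127) → (1.91,-2.72)
v3: (1,-2.5) → rotate → (2.65250,-0.46287) → ×s → (2.31696,-0.40432) → (2.32,-0.40)
v4: (2,5) → rotate → (-3.20311,4.32898) → ×s → (-2.79792,3.78136) → (-2.80,3.78)
v5: (-2,3.5) → rotate → (-4.02878,0.13753) → ×s → (-3.51914,0.12013) → (-3.52,0.12)

Cross-section at z=11: (-1.09,-3.43) (1.91,-2.72) (2.32,-0.40) (-2.80,3.78) (-3.52,0.12)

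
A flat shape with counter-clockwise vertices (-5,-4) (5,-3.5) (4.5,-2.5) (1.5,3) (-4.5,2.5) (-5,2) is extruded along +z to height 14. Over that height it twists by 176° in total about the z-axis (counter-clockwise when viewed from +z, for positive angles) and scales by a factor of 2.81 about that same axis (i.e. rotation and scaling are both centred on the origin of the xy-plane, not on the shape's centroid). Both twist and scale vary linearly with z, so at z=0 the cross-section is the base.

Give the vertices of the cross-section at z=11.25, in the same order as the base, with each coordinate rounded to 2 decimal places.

t = z/height = 11.25/14 = 0.803571
s = 1 + (scale-1)·z/height = 1 + (2.81-1)·11.25/14 = 2.454464
θ = twist·z/height = 176°·11.25/14 = 141.4286° = 2.468394 rad
cos θ = -0.781831, sin θ = 0.623490 (intermediates below are computed at full precision and shown rounded to 5 d.p.)
v1: (-5,-4) → rotate → (6.40312,0.00988) → ×s → (15.71622,0.02424) → (15.72,0.02)
v2: (5,-3.5) → rotate → (-1.72694,5.85386) → ×s → (-4.23872,14.36809) → (-4.24,14.37)
v3: (4.5,-2.5) → rotate → (-1.95952,4.76028) → ×s → (-4.80956,11.68394) → (-4.81,11.68)
v4: (1.5,3) → rotate → (-3.04322,-1.41026) → ×s → (-7.46947,-3.46143) → (-7.47,-3.46)
v5: (-4.5,2.5) → rotate → (1.95952,-4.76028) → ×s → (4.80956,-11.68394) → (4.81,-11.68)
v6: (-5,2) → rotate → (2.66218,-4.68111) → ×s → (6.53422,-11.48962) → (6.53,-11.49)

Cross-section at z=11.25: (15.72,0.02) (-4.24,14.37) (-4.81,11.68) (-7.47,-3.46) (4.81,-11.68) (6.53,-11.49)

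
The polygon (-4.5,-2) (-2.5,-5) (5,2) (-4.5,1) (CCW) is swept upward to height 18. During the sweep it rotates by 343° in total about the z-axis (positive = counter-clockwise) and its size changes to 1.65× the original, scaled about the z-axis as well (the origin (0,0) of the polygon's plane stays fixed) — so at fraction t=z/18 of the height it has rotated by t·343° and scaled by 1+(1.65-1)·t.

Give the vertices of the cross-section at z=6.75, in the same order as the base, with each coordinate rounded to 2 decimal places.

t = z/height = 6.75/18 = 0.375
s = 1 + (scale-1)·z/height = 1 + (1.65-1)·6.75/18 = 1.243750
θ = twist·z/height = 343°·6.75/18 = 128.6250° = 2.244930 rad
cos θ = -0.624221, sin θ = 0.781248 (intermediates below are computed at full precision and shown rounded to 5 d.p.)
v1: (-4.5,-2) → rotate → (4.37149,-2.26718) → ×s → (5.43704,-2.81980) → (5.44,-2.82)
v2: (-2.5,-5) → rotate → (5.46679,1.16798) → ×s → (6.79932,1.45268) → (6.80,1.45)
v3: (5,2) → rotate → (-4.68360,2.65780) → ×s → (-5.82523,3.30564) → (-5.83,3.31)
v4: (-4.5,1) → rotate → (2.02774,-4.13984) → ×s → (2.52201,-5.14892) → (2.52,-5.15)

Cross-section at z=6.75: (5.44,-2.82) (6.80,1.45) (-5.83,3.31) (2.52,-5.15)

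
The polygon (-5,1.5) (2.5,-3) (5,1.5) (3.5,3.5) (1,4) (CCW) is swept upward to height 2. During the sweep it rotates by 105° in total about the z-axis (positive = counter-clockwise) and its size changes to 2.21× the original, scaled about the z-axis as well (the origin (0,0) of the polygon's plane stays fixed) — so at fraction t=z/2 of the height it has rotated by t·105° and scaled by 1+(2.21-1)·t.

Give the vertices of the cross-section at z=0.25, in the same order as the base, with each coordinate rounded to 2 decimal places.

t = z/height = 0.25/2 = 0.125
s = 1 + (scale-1)·z/height = 1 + (2.21-1)·0.25/2 = 1.151250
θ = twist·z/height = 105°·0.25/2 = 13.1250° = 0.229074 rad
cos θ = 0.973877, sin θ = 0.227076 (intermediates below are computed at full precision and shown rounded to 5 d.p.)
v1: (-5,1.5) → rotate → (-5.21000,0.32543) → ×s → (-5.99801,0.37466) → (-6.00,0.37)
v2: (2.5,-3) → rotate → (3.11592,-2.35394) → ×s → (3.58720,-2.70997) → (3.59,-2.71)
v3: (5,1.5) → rotate → (4.52877,2.59620) → ×s → (5.21375,2.98887) → (5.21,2.99)
v4: (3.5,3.5) → rotate → (2.61380,4.20334) → ×s → (3.00914,4.83909) → (3.01,4.84)
v5: (1,4) → rotate → (0.06557,4.12258) → ×s → (0.07549,4.74613) → (0.08,4.75)

Cross-section at z=0.25: (-6.00,0.37) (3.59,-2.71) (5.21,2.99) (3.01,4.84) (0.08,4.75)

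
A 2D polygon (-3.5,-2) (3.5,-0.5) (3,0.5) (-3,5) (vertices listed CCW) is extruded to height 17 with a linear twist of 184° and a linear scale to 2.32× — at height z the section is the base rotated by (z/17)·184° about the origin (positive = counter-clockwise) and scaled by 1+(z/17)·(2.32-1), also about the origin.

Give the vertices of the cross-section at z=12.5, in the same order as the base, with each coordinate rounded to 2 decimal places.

t = z/height = 12.5/17 = 0.735294
s = 1 + (scale-1)·z/height = 1 + (2.32-1)·12.5/17 = 1.970588
θ = twist·z/height = 184°·12.5/17 = 135.2941° = 2.361328 rad
cos θ = -0.710727, sin θ = 0.703468 (intermediates below are computed at full precision and shown rounded to 5 d.p.)
v1: (-3.5,-2) → rotate → (3.89448,-1.04068) → ×s → (7.67442,-2.05076) → (7.67,-2.05)
v2: (3.5,-0.5) → rotate → (-2.13581,2.81750) → ×s → (-4.20881,5.55213) → (-4.21,5.55)
v3: (3,0.5) → rotate → (-2.48392,1.75504) → ×s → (-4.89477,3.45846) → (-4.89,3.46)
v4: (-3,5) → rotate → (-1.38516,-5.66404) → ×s → (-2.72957,-11.16149) → (-2.73,-11.16)

Cross-section at z=12.5: (7.67,-2.05) (-4.21,5.55) (-4.89,3.46) (-2.73,-11.16)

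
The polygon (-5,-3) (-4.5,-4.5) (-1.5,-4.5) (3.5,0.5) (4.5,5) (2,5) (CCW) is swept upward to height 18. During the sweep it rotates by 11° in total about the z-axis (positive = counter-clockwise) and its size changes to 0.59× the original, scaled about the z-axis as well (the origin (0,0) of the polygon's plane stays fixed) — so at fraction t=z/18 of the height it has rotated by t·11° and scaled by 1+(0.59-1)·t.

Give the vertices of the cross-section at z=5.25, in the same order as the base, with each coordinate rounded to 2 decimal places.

Cross-section at z=5.25: (-4.25,-2.88) (-3.73,-4.18) (-1.10,-4.03) (3.05,0.61) (3.71,4.62) (1.51,4.49)

t = z/height = 5.25/18 = 0.291667
s = 1 + (scale-1)·z/height = 1 + (0.59-1)·5.25/18 = 0.880417
θ = twist·z/height = 11°·5.25/18 = 3.2083° = 0.055996 rad
cos θ = 0.998433, sin θ = 0.055967 (intermediates below are computed at full precision and shown rounded to 5 d.p.)
v1: (-5,-3) → rotate → (-4.82426,-3.27513) → ×s → (-4.24736,-2.88348) → (-4.25,-2.88)
v2: (-4.5,-4.5) → rotate → (-4.24110,-4.74480) → ×s → (-3.73393,-4.17740) → (-3.73,-4.18)
v3: (-1.5,-4.5) → rotate → (-1.24580,-4.57690) → ×s → (-1.09682,-4.02958) → (-1.10,-4.03)
v4: (3.5,0.5) → rotate → (3.46653,0.69510) → ×s → (3.05199,0.61198) → (3.05,0.61)
v5: (4.5,5) → rotate → (4.21311,5.24401) → ×s → (3.70930,4.61692) → (3.71,4.62)
v6: (2,5) → rotate → (1.71703,5.10410) → ×s → (1.51170,4.49373) → (1.51,4.49)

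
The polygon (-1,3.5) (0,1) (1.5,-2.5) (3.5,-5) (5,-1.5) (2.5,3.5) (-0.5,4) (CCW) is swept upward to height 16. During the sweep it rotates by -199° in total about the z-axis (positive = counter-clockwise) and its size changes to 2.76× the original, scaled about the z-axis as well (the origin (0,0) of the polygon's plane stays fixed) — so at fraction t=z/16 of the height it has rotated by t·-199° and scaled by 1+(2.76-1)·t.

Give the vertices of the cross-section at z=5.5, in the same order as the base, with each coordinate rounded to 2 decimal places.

t = z/height = 5.5/16 = 0.34375
s = 1 + (scale-1)·z/height = 1 + (2.76-1)·5.5/16 = 1.605000
θ = twist·z/height = -199°·5.5/16 = -68.4063° = -1.193914 rad
cos θ = 0.368023, sin θ = -0.929817 (intermediates below are computed at full precision and shown rounded to 5 d.p.)
v1: (-1,3.5) → rotate → (2.88634,2.21790) → ×s → (4.63257,3.55973) → (4.63,3.56)
v2: (0,1) → rotate → (0.92982,0.36802) → ×s → (1.49236,0.59068) → (1.49,0.59)
v3: (1.5,-2.5) → rotate → (-1.77251,-2.31478) → ×s → (-2.84487,-3.71523) → (-2.84,-3.72)
v4: (3.5,-5) → rotate → (-3.36100,-5.09447) → ×s → (-5.39441,-8.17663) → (-5.39,-8.18)
v5: (5,-1.5) → rotate → (0.44539,-5.20112) → ×s → (0.71485,-8.34779) → (0.71,-8.35)
v6: (2.5,3.5) → rotate → (4.17442,-1.03646) → ×s → (6.69994,-1.66352) → (6.70,-1.66)
v7: (-0.5,4) → rotate → (3.53525,1.93700) → ×s → (5.67408,3.10889) → (5.67,3.11)

Cross-section at z=5.5: (4.63,3.56) (1.49,0.59) (-2.84,-3.72) (-5.39,-8.18) (0.71,-8.35) (6.70,-1.66) (5.67,3.11)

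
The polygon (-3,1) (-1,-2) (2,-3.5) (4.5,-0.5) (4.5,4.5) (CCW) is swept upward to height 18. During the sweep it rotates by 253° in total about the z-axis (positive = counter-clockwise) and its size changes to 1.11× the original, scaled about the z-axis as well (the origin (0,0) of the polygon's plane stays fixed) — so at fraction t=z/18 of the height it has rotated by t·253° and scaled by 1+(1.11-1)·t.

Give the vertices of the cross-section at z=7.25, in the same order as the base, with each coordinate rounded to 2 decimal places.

Cross-section at z=7.25: (-0.38,-3.28) (2.26,-0.59) (3.15,2.80) (-0.46,4.71) (-5.57,3.63)

t = z/height = 7.25/18 = 0.402778
s = 1 + (scale-1)·z/height = 1 + (1.11-1)·7.25/18 = 1.044306
θ = twist·z/height = 253°·7.25/18 = 101.9028° = 1.778539 rad
cos θ = -0.206252, sin θ = 0.978499 (intermediates below are computed at full precision and shown rounded to 5 d.p.)
v1: (-3,1) → rotate → (-0.35974,-3.14175) → ×s → (-0.37568,-3.28095) → (-0.38,-3.28)
v2: (-1,-2) → rotate → (2.16325,-0.56600) → ×s → (2.25909,-0.59107) → (2.26,-0.59)
v3: (2,-3.5) → rotate → (3.01224,2.67888) → ×s → (3.14570,2.79757) → (3.15,2.80)
v4: (4.5,-0.5) → rotate → (-0.43888,4.50637) → ×s → (-0.45833,4.70603) → (-0.46,4.71)
v5: (4.5,4.5) → rotate → (-5.33138,3.47511) → ×s → (-5.56759,3.62908) → (-5.57,3.63)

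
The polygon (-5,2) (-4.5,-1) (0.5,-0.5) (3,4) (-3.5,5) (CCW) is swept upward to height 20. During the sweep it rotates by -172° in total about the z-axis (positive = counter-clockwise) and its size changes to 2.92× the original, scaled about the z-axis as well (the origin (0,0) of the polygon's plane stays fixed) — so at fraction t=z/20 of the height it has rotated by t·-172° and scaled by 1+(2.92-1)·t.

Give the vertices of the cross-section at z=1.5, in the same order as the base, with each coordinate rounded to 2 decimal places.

Cross-section at z=1.5: (-5.06,3.51) (-5.27,0.03) (0.43,-0.69) (4.37,3.69) (-2.63,6.47)

t = z/height = 1.5/20 = 0.075
s = 1 + (scale-1)·z/height = 1 + (2.92-1)·1.5/20 = 1.144000
θ = twist·z/height = -172°·1.5/20 = -12.9000° = -0.225147 rad
cos θ = 0.974761, sin θ = -0.223250 (intermediates below are computed at full precision and shown rounded to 5 d.p.)
v1: (-5,2) → rotate → (-4.42731,3.06577) → ×s → (-5.06484,3.50724) → (-5.06,3.51)
v2: (-4.5,-1) → rotate → (-4.60968,0.02986) → ×s → (-5.27347,0.03416) → (-5.27,0.03)
v3: (0.5,-0.5) → rotate → (0.37576,-0.59901) → ×s → (0.42986,-0.68526) → (0.43,-0.69)
v4: (3,4) → rotate → (3.81728,3.22929) → ×s → (4.36697,3.69431) → (4.37,3.69)
v5: (-3.5,5) → rotate → (-2.29541,5.65518) → ×s → (-2.62595,6.46953) → (-2.63,6.47)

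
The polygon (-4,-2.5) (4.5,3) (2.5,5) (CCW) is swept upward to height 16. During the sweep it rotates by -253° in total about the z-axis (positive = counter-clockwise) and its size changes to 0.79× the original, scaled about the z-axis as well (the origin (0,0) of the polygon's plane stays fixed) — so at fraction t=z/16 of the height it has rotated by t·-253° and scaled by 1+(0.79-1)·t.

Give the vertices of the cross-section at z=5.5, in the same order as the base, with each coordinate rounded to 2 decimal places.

Cross-section at z=5.5: (-2.51,3.58) (3.00,-4.02) (4.76,-2.07)

t = z/height = 5.5/16 = 0.34375
s = 1 + (scale-1)·z/height = 1 + (0.79-1)·5.5/16 = 0.927813
θ = twist·z/height = -253°·5.5/16 = -86.9688° = -1.517891 rad
cos θ = 0.052881, sin θ = -0.998601 (intermediates below are computed at full precision and shown rounded to 5 d.p.)
v1: (-4,-2.5) → rotate → (-2.70802,3.86220) → ×s → (-2.51254,3.58340) → (-2.51,3.58)
v2: (4.5,3) → rotate → (3.23377,-4.33506) → ×s → (3.00033,-4.02212) → (3.00,-4.02)
v3: (2.5,5) → rotate → (5.12521,-2.23210) → ×s → (4.75523,-2.07097) → (4.76,-2.07)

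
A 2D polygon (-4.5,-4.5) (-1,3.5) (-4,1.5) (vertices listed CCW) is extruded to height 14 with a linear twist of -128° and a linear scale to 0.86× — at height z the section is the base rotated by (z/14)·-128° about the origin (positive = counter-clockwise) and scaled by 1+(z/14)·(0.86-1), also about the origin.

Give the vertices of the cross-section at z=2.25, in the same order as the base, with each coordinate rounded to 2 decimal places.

Cross-section at z=2.25: (-5.66,-2.57) (0.29,3.55) (-3.15,2.75)

t = z/height = 2.25/14 = 0.160714
s = 1 + (scale-1)·z/height = 1 + (0.86-1)·2.25/14 = 0.977500
θ = twist·z/height = -128°·2.25/14 = -20.5714° = -0.359039 rad
cos θ = 0.936235, sin θ = -0.351375 (intermediates below are computed at full precision and shown rounded to 5 d.p.)
v1: (-4.5,-4.5) → rotate → (-5.79424,-2.63187) → ×s → (-5.66387,-2.57265) → (-5.66,-2.57)
v2: (-1,3.5) → rotate → (0.29358,3.62820) → ×s → (0.28697,3.54656) → (0.29,3.55)
v3: (-4,1.5) → rotate → (-3.21788,2.80985) → ×s → (-3.14548,2.74663) → (-3.15,2.75)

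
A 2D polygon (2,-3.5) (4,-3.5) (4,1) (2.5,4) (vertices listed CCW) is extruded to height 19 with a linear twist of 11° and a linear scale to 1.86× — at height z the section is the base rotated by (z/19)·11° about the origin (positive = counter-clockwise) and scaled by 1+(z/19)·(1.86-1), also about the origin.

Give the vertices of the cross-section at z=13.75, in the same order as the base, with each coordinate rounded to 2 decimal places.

t = z/height = 13.75/19 = 0.723684
s = 1 + (scale-1)·z/height = 1 + (1.86-1)·13.75/19 = 1.622368
θ = twist·z/height = 11°·13.75/19 = 7.9605° = 0.138937 rad
cos θ = 0.990364, sin θ = 0.138491 (intermediates below are computed at full precision and shown rounded to 5 d.p.)
v1: (2,-3.5) → rotate → (2.46545,-3.18929) → ×s → (3.99986,-5.17421) → (4.00,-5.17)
v2: (4,-3.5) → rotate → (4.44617,-2.91231) → ×s → (7.21333,-4.72484) → (7.21,-4.72)
v3: (4,1) → rotate → (3.82296,1.54433) → ×s → (6.20226,2.50547) → (6.20,2.51)
v4: (2.5,4) → rotate → (1.92195,4.30768) → ×s → (3.11810,6.98865) → (3.12,6.99)

Cross-section at z=13.75: (4.00,-5.17) (7.21,-4.72) (6.20,2.51) (3.12,6.99)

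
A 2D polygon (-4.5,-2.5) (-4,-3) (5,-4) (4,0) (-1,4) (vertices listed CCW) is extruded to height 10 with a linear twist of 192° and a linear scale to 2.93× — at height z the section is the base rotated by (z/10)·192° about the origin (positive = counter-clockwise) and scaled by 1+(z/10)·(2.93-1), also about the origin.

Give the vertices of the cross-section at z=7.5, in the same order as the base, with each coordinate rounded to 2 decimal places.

Cross-section at z=7.5: (12.51,-1.52) (12.24,0.19) (-4.15,15.11) (-7.92,5.75) (-3.77,-9.36)

t = z/height = 7.5/10 = 0.75
s = 1 + (scale-1)·z/height = 1 + (2.93-1)·7.5/10 = 2.447500
θ = twist·z/height = 192°·7.5/10 = 144.0000° = 2.513274 rad
cos θ = -0.809017, sin θ = 0.587785 (intermediates below are computed at full precision and shown rounded to 5 d.p.)
v1: (-4.5,-2.5) → rotate → (5.11004,-0.62249) → ×s → (12.50682,-1.52355) → (12.51,-1.52)
v2: (-4,-3) → rotate → (4.99942,0.07591) → ×s → (12.23609,0.18579) → (12.24,0.19)
v3: (5,-4) → rotate → (-1.69394,6.17499) → ×s → (-4.14593,15.11330) → (-4.15,15.11)
v4: (4,0) → rotate → (-3.23607,2.35114) → ×s → (-7.92028,5.75442) → (-7.92,5.75)
v5: (-1,4) → rotate → (-1.54212,-3.82385) → ×s → (-3.77435,-9.35888) → (-3.77,-9.36)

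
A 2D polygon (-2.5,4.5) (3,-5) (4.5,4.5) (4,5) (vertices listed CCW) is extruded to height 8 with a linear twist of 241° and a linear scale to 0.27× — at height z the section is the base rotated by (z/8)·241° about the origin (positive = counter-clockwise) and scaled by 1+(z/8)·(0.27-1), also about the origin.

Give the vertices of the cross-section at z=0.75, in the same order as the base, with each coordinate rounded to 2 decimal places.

t = z/height = 0.75/8 = 0.09375
s = 1 + (scale-1)·z/height = 1 + (0.27-1)·0.75/8 = 0.931563
θ = twist·z/height = 241°·0.75/8 = 22.5938° = 0.394335 rad
cos θ = 0.923252, sin θ = 0.384195 (intermediates below are computed at full precision and shown rounded to 5 d.p.)
v1: (-2.5,4.5) → rotate → (-4.03701,3.19415) → ×s → (-3.76072,2.97555) → (-3.76,2.98)
v2: (3,-5) → rotate → (4.69073,-3.46368) → ×s → (4.36971,-3.22663) → (4.37,-3.23)
v3: (4.5,4.5) → rotate → (2.42576,5.88351) → ×s → (2.25975,5.48086) → (2.26,5.48)
v4: (4,5) → rotate → (1.77204,6.15304) → ×s → (1.65076,5.73194) → (1.65,5.73)

Cross-section at z=0.75: (-3.76,2.98) (4.37,-3.23) (2.26,5.48) (1.65,5.73)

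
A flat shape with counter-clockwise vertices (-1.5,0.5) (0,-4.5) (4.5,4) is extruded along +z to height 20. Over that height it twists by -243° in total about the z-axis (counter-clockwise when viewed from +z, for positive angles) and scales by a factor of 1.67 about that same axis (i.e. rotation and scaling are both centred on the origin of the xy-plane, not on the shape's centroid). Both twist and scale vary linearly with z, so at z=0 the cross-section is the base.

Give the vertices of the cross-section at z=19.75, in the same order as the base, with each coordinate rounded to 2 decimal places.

t = z/height = 19.75/20 = 0.9875
s = 1 + (scale-1)·z/height = 1 + (1.67-1)·19.75/20 = 1.661625
θ = twist·z/height = -243°·19.75/20 = -239.9625° = -4.188136 rad
cos θ = -0.500567, sin θ = 0.865698 (intermediates below are computed at full precision and shown rounded to 5 d.p.)
v1: (-1.5,0.5) → rotate → (0.31800,-1.54883) → ×s → (0.52840,-2.57358) → (0.53,-2.57)
v2: (0,-4.5) → rotate → (3.89564,2.25255) → ×s → (6.47309,3.74289) → (6.47,3.74)
v3: (4.5,4) → rotate → (-5.71534,1.89337) → ×s → (-9.49676,3.14608) → (-9.50,3.15)

Cross-section at z=19.75: (0.53,-2.57) (6.47,3.74) (-9.50,3.15)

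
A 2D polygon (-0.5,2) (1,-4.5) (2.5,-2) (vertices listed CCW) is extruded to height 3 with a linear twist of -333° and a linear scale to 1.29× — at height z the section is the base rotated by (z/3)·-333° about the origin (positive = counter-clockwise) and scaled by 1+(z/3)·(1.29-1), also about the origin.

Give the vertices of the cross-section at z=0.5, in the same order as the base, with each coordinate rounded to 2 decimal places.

Cross-section at z=0.5: (1.43,1.62) (-3.29,-3.54) (-0.24,-3.35)

t = z/height = 0.5/3 = 0.166667
s = 1 + (scale-1)·z/height = 1 + (1.29-1)·0.5/3 = 1.048333
θ = twist·z/height = -333°·0.5/3 = -55.5000° = -0.968658 rad
cos θ = 0.566406, sin θ = -0.824126 (intermediates below are computed at full precision and shown rounded to 5 d.p.)
v1: (-0.5,2) → rotate → (1.36505,1.54488) → ×s → (1.43103,1.61954) → (1.43,1.62)
v2: (1,-4.5) → rotate → (-3.14216,-3.37295) → ×s → (-3.29403,-3.53598) → (-3.29,-3.54)
v3: (2.5,-2) → rotate → (-0.23224,-3.19313) → ×s → (-0.24346,-3.34746) → (-0.24,-3.35)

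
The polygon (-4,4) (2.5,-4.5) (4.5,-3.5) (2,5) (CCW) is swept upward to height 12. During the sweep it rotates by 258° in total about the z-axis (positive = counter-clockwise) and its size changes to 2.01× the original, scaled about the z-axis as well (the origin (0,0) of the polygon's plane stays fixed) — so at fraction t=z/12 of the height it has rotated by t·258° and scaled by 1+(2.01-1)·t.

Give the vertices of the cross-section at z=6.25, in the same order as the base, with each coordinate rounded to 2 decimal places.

Cross-section at z=6.25: (-0.09,-8.63) (2.24,7.53) (-0.98,8.64) (-7.59,-3.15)

t = z/height = 6.25/12 = 0.520833
s = 1 + (scale-1)·z/height = 1 + (2.01-1)·6.25/12 = 1.526042
θ = twist·z/height = 258°·6.25/12 = 134.3750° = 2.345286 rad
cos θ = -0.699352, sin θ = 0.714778 (intermediates below are computed at full precision and shown rounded to 5 d.p.)
v1: (-4,4) → rotate → (-0.06171,-5.65652) → ×s → (-0.09417,-8.63208) → (-0.09,-8.63)
v2: (2.5,-4.5) → rotate → (1.46812,4.93403) → ×s → (2.24041,7.52953) → (2.24,7.53)
v3: (4.5,-3.5) → rotate → (-0.64536,5.66423) → ×s → (-0.98485,8.64385) → (-0.98,8.64)
v4: (2,5) → rotate → (-4.97259,-2.06720) → ×s → (-7.58838,-3.15464) → (-7.59,-3.15)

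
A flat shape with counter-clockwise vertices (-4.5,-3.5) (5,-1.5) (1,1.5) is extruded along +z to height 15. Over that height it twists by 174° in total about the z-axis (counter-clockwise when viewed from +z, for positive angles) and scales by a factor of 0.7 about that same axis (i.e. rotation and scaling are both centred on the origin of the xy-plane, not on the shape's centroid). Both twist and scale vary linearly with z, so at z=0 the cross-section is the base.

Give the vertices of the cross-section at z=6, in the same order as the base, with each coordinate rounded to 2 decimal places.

Cross-section at z=6: (1.51,-4.79) (2.77,3.66) (-0.93,1.28)

t = z/height = 6/15 = 0.4
s = 1 + (scale-1)·z/height = 1 + (0.7-1)·6/15 = 0.880000
θ = twist·z/height = 174°·6/15 = 69.6000° = 1.214749 rad
cos θ = 0.348572, sin θ = 0.937282 (intermediates below are computed at full precision and shown rounded to 5 d.p.)
v1: (-4.5,-3.5) → rotate → (1.71191,-5.43777) → ×s → (1.50648,-4.78524) → (1.51,-4.79)
v2: (5,-1.5) → rotate → (3.14878,4.16355) → ×s → (2.77093,3.66393) → (2.77,3.66)
v3: (1,1.5) → rotate → (-1.05735,1.46014) → ×s → (-0.93047,1.28492) → (-0.93,1.28)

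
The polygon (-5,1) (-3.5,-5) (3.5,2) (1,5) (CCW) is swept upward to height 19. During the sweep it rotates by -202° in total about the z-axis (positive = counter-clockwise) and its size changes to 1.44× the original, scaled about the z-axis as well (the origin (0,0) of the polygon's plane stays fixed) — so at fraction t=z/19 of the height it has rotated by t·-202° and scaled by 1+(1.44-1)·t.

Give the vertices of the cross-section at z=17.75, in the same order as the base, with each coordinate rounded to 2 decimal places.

t = z/height = 17.75/19 = 0.934211
s = 1 + (scale-1)·z/height = 1 + (1.44-1)·17.75/19 = 1.411053
θ = twist·z/height = -202°·17.75/19 = -188.7105° = -3.293620 rad
cos θ = -0.988466, sin θ = 0.151442 (intermediates below are computed at full precision and shown rounded to 5 d.p.)
v1: (-5,1) → rotate → (4.79089,-1.74568) → ×s → (6.76020,-2.46324) → (6.76,-2.46)
v2: (-3.5,-5) → rotate → (4.21684,4.41228) → ×s → (5.95019,6.22596) → (5.95,6.23)
v3: (3.5,2) → rotate → (-3.76252,-1.44688) → ×s → (-5.30911,-2.04163) → (-5.31,-2.04)
v4: (1,5) → rotate → (-1.74568,-4.79089) → ×s → (-2.46324,-6.76020) → (-2.46,-6.76)

Cross-section at z=17.75: (6.76,-2.46) (5.95,6.23) (-5.31,-2.04) (-2.46,-6.76)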